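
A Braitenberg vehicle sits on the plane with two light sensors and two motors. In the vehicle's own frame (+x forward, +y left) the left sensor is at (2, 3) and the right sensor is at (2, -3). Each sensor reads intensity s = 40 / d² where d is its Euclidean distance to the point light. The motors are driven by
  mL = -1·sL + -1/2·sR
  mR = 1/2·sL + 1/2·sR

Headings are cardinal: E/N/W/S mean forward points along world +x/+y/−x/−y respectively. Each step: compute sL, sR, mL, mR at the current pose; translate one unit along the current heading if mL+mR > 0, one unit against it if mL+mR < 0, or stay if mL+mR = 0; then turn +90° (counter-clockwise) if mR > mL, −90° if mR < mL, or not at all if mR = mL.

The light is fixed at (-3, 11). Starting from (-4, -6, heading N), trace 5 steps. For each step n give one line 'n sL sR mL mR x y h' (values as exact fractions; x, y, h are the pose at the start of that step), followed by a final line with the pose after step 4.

n=0: pose=(-4,-6,N); sL=40/241, sR=40/229; mL=-13980/55189, mR=9400/55189; mL+mR=-20/241 → advance -1; mR−mL=23380/55189 → turn +1·90°
n=1: pose=(-4,-7,W); sL=4/45, sR=20/117; mL=-34/195, mR=76/585; mL+mR=-2/45 → advance -1; mR−mL=178/585 → turn +1·90°
n=2: pose=(-3,-7,S); sL=40/409, sR=40/409; mL=-60/409, mR=40/409; mL+mR=-20/409 → advance -1; mR−mL=100/409 → turn +1·90°
n=3: pose=(-3,-6,E); sL=1/5, sR=10/101; mL=-126/505, mR=151/1010; mL+mR=-1/10 → advance -1; mR−mL=403/1010 → turn +1·90°
n=4: pose=(-4,-6,N); sL=40/241, sR=40/229; mL=-13980/55189, mR=9400/55189; mL+mR=-20/241 → advance -1; mR−mL=23380/55189 → turn +1·90°

0 40/241 40/229 -13980/55189 9400/55189 -4 -6 N
1 4/45 20/117 -34/195 76/585 -4 -7 W
2 40/409 40/409 -60/409 40/409 -3 -7 S
3 1/5 10/101 -126/505 151/1010 -3 -6 E
4 40/241 40/229 -13980/55189 9400/55189 -4 -6 N
final -4 -7 W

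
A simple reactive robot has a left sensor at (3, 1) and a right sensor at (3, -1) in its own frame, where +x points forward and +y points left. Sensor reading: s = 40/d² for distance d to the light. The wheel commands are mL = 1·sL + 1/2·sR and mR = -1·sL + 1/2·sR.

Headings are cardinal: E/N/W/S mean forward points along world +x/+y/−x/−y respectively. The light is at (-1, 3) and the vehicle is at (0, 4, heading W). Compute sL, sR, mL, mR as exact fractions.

left sensor world pos  = (-3, 3); dL² = 4
right sensor world pos = (-3, 5); dR² = 8
sL = 40/4 = 10
sR = 40/8 = 5
mL = 1·sL + 1/2·sR = 25/2
mR = -1·sL + 1/2·sR = -15/2

10 5 25/2 -15/2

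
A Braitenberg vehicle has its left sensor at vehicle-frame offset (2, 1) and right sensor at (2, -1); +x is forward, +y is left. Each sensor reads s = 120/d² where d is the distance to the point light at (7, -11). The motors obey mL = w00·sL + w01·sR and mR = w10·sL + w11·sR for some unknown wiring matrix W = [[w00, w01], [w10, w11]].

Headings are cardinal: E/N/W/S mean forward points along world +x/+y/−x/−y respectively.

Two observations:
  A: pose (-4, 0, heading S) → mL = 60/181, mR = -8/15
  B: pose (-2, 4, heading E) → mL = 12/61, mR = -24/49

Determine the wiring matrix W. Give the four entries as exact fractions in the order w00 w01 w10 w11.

obs A: pose=(-4,0,S) → sL=120/181, sR=8/15, mL=60/181, mR=-8/15
obs B: pose=(-2,4,E) → sL=24/61, sR=24/49, mL=12/61, mR=-24/49
sensor matrix S = [[120/181, 8/15], [24/61, 24/49]]; det S = 310784/2705045
solve [mL_A; mL_B] = S·[w00; w01] and [mR_A; mR_B] = S·[w10; w11]:
  w00 = 1/2, w01 = 0, w10 = 0, w11 = -1

1/2 0 0 -1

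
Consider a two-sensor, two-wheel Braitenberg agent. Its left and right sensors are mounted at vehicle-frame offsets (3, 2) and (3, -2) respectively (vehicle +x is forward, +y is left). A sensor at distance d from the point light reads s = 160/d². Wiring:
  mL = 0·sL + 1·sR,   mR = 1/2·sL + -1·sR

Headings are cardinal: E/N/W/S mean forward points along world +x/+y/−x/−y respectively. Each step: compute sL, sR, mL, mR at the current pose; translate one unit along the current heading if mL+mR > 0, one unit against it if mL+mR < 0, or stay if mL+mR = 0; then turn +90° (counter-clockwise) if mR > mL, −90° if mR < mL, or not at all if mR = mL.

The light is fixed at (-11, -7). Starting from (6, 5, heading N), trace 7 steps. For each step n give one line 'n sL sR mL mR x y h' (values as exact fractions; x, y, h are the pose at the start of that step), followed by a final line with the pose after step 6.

n=0: pose=(6,5,N); sL=16/45, sR=80/293; mL=80/293, mR=-1256/13185; mL+mR=8/45 → advance +1; mR−mL=-4856/13185 → turn -1·90°
n=1: pose=(6,6,E); sL=32/125, sR=160/521; mL=160/521, mR=-11664/65125; mL+mR=16/125 → advance +1; mR−mL=-31664/65125 → turn -1·90°
n=2: pose=(7,6,S); sL=8/25, sR=40/89; mL=40/89, mR=-644/2225; mL+mR=4/25 → advance +1; mR−mL=-1644/2225 → turn -1·90°
n=3: pose=(7,5,W); sL=32/65, sR=160/421; mL=160/421, mR=-3664/27365; mL+mR=16/65 → advance +1; mR−mL=-14064/27365 → turn -1·90°
n=4: pose=(6,5,N); sL=16/45, sR=80/293; mL=80/293, mR=-1256/13185; mL+mR=8/45 → advance +1; mR−mL=-4856/13185 → turn -1·90°
n=5: pose=(6,6,E); sL=32/125, sR=160/521; mL=160/521, mR=-11664/65125; mL+mR=16/125 → advance +1; mR−mL=-31664/65125 → turn -1·90°
n=6: pose=(7,6,S); sL=8/25, sR=40/89; mL=40/89, mR=-644/2225; mL+mR=4/25 → advance +1; mR−mL=-1644/2225 → turn -1·90°

0 16/45 80/293 80/293 -1256/13185 6 5 N
1 32/125 160/521 160/521 -11664/65125 6 6 E
2 8/25 40/89 40/89 -644/2225 7 6 S
3 32/65 160/421 160/421 -3664/27365 7 5 W
4 16/45 80/293 80/293 -1256/13185 6 5 N
5 32/125 160/521 160/521 -11664/65125 6 6 E
6 8/25 40/89 40/89 -644/2225 7 6 S
final 7 5 W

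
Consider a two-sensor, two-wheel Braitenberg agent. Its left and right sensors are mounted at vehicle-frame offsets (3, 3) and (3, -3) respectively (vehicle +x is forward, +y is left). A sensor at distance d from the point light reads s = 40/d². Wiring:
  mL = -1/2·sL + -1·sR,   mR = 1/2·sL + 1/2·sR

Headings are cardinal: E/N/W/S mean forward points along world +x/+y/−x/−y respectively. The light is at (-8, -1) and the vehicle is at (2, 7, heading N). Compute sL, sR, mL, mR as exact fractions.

4/17 4/29 -126/493 92/493

left sensor world pos  = (-1, 10); dL² = 170
right sensor world pos = (5, 10); dR² = 290
sL = 40/170 = 4/17
sR = 40/290 = 4/29
mL = -1/2·sL + -1·sR = -126/493
mR = 1/2·sL + 1/2·sR = 92/493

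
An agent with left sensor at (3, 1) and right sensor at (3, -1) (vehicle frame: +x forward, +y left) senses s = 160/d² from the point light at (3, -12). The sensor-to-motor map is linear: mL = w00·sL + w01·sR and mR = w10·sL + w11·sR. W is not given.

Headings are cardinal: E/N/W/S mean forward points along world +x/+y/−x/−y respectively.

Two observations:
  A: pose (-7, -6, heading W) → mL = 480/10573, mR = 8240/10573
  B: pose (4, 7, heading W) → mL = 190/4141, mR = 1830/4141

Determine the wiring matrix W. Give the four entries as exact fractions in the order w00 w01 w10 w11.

1/2 -1/2 1/2 1/2

obs A: pose=(-7,-6,W) → sL=80/97, sR=80/109, mL=480/10573, mR=8240/10573
obs B: pose=(4,7,W) → sL=20/41, sR=40/101, mL=190/4141, mR=1830/4141
sensor matrix S = [[80/97, 80/109], [20/41, 40/101]]; det S = -1374400/43782793
solve [mL_A; mL_B] = S·[w00; w01] and [mR_A; mR_B] = S·[w10; w11]:
  w00 = 1/2, w01 = -1/2, w10 = 1/2, w11 = 1/2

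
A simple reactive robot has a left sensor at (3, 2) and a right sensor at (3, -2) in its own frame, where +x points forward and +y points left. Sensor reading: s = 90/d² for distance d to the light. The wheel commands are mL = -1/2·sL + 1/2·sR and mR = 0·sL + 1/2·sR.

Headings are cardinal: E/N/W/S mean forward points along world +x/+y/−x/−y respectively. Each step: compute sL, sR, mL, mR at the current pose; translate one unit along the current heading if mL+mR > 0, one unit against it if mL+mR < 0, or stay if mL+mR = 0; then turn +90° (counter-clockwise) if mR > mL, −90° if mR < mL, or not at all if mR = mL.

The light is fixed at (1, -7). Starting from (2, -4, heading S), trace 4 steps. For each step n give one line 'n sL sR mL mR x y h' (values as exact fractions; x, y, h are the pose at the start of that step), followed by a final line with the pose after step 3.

0 10 90 40 45 2 -4 S
1 45/16 45/8 45/32 45/16 2 -5 E
2 18/5 90/41 -144/205 45/41 3 -5 N
3 45 45/13 -270/13 45/26 3 -4 W
final 4 -4 S

n=0: pose=(2,-4,S); sL=10, sR=90; mL=40, mR=45; mL+mR=85 → advance +1; mR−mL=5 → turn +1·90°
n=1: pose=(2,-5,E); sL=45/16, sR=45/8; mL=45/32, mR=45/16; mL+mR=135/32 → advance +1; mR−mL=45/32 → turn +1·90°
n=2: pose=(3,-5,N); sL=18/5, sR=90/41; mL=-144/205, mR=45/41; mL+mR=81/205 → advance +1; mR−mL=9/5 → turn +1·90°
n=3: pose=(3,-4,W); sL=45, sR=45/13; mL=-270/13, mR=45/26; mL+mR=-495/26 → advance -1; mR−mL=45/2 → turn +1·90°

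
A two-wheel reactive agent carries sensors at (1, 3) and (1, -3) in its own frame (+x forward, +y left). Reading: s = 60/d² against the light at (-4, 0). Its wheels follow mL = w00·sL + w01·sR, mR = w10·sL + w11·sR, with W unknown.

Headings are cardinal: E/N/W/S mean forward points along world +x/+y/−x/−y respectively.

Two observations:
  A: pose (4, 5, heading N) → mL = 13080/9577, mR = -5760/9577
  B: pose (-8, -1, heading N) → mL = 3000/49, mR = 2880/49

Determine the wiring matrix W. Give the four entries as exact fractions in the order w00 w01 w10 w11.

1 1 -1 1

obs A: pose=(4,5,N) → sL=60/61, sR=60/157, mL=13080/9577, mR=-5760/9577
obs B: pose=(-8,-1,N) → sL=60/49, sR=60, mL=3000/49, mR=2880/49
sensor matrix S = [[60/61, 60/157], [60/49, 60]]; det S = 27475200/469273
solve [mL_A; mL_B] = S·[w00; w01] and [mR_A; mR_B] = S·[w10; w11]:
  w00 = 1, w01 = 1, w10 = -1, w11 = 1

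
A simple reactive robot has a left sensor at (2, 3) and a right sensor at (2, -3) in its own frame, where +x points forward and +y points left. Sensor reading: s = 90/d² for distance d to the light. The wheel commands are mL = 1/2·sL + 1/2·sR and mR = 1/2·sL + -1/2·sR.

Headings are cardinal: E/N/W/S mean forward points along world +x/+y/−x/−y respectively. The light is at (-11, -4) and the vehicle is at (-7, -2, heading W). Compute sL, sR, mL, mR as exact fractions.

left sensor world pos  = (-9, -5); dL² = 5
right sensor world pos = (-9, 1); dR² = 29
sL = 90/5 = 18
sR = 90/29 = 90/29
mL = 1/2·sL + 1/2·sR = 306/29
mR = 1/2·sL + -1/2·sR = 216/29

18 90/29 306/29 216/29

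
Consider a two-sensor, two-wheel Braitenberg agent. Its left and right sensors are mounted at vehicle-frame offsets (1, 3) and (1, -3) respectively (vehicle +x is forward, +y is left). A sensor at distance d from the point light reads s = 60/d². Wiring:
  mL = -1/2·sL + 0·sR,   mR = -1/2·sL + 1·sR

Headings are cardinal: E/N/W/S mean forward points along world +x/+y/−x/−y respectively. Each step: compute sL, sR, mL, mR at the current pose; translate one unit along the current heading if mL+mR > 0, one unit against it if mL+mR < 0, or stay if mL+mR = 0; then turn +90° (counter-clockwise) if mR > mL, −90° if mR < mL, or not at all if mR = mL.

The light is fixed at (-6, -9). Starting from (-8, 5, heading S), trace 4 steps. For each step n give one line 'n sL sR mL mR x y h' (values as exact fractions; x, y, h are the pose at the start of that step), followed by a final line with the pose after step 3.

n=0: pose=(-8,5,S); sL=6/17, sR=30/97; mL=-3/17, mR=219/1649; mL+mR=-72/1649 → advance -1; mR−mL=30/97 → turn +1·90°
n=1: pose=(-8,6,E); sL=12/65, sR=12/29; mL=-6/65, mR=606/1885; mL+mR=432/1885 → advance +1; mR−mL=12/29 → turn +1·90°
n=2: pose=(-7,6,N); sL=15/68, sR=3/13; mL=-15/136, mR=213/1768; mL+mR=9/884 → advance +1; mR−mL=3/13 → turn +1·90°
n=3: pose=(-7,7,W); sL=60/173, sR=12/73; mL=-30/173, mR=-114/12629; mL+mR=-2304/12629 → advance -1; mR−mL=12/73 → turn +1·90°

0 6/17 30/97 -3/17 219/1649 -8 5 S
1 12/65 12/29 -6/65 606/1885 -8 6 E
2 15/68 3/13 -15/136 213/1768 -7 6 N
3 60/173 12/73 -30/173 -114/12629 -7 7 W
final -6 7 S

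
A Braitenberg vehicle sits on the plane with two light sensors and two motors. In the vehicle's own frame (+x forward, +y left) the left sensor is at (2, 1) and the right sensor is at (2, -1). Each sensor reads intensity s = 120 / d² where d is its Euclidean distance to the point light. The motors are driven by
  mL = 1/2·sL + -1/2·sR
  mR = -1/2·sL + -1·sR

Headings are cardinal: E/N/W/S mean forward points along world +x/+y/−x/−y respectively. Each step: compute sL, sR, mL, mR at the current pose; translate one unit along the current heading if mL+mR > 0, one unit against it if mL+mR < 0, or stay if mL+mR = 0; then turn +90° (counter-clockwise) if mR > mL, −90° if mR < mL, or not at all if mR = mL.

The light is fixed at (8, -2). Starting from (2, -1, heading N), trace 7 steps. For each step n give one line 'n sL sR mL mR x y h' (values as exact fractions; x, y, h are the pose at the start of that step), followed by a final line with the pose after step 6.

0 60/29 60/17 -360/493 -2250/493 2 -1 N
1 120/17 120/17 0 -180/17 2 -2 E
2 3 30/17 21/34 -111/34 1 -2 S
3 40/27 24/17 16/459 -988/459 1 -1 W
4 60/29 60/17 -360/493 -2250/493 2 -1 N
5 120/17 120/17 0 -180/17 2 -2 E
6 3 30/17 21/34 -111/34 1 -2 S
final 1 -1 W

n=0: pose=(2,-1,N); sL=60/29, sR=60/17; mL=-360/493, mR=-2250/493; mL+mR=-90/17 → advance -1; mR−mL=-1890/493 → turn -1·90°
n=1: pose=(2,-2,E); sL=120/17, sR=120/17; mL=0, mR=-180/17; mL+mR=-180/17 → advance -1; mR−mL=-180/17 → turn -1·90°
n=2: pose=(1,-2,S); sL=3, sR=30/17; mL=21/34, mR=-111/34; mL+mR=-45/17 → advance -1; mR−mL=-66/17 → turn -1·90°
n=3: pose=(1,-1,W); sL=40/27, sR=24/17; mL=16/459, mR=-988/459; mL+mR=-36/17 → advance -1; mR−mL=-1004/459 → turn -1·90°
n=4: pose=(2,-1,N); sL=60/29, sR=60/17; mL=-360/493, mR=-2250/493; mL+mR=-90/17 → advance -1; mR−mL=-1890/493 → turn -1·90°
n=5: pose=(2,-2,E); sL=120/17, sR=120/17; mL=0, mR=-180/17; mL+mR=-180/17 → advance -1; mR−mL=-180/17 → turn -1·90°
n=6: pose=(1,-2,S); sL=3, sR=30/17; mL=21/34, mR=-111/34; mL+mR=-45/17 → advance -1; mR−mL=-66/17 → turn -1·90°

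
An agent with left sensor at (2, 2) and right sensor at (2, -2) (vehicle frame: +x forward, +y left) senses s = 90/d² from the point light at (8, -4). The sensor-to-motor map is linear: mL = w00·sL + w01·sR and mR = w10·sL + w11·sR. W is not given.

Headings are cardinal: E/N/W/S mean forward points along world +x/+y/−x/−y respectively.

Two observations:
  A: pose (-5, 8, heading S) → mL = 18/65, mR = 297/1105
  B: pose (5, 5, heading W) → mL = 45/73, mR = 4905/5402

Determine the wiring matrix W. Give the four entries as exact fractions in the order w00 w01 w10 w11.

0 1 1 -1/2

obs A: pose=(-5,8,S) → sL=90/221, sR=18/65, mL=18/65, mR=297/1105
obs B: pose=(5,5,W) → sL=45/37, sR=45/73, mL=45/73, mR=4905/5402
sensor matrix S = [[90/221, 18/65], [45/37, 45/73]]; det S = -51192/596921
solve [mL_A; mL_B] = S·[w00; w01] and [mR_A; mR_B] = S·[w10; w11]:
  w00 = 0, w01 = 1, w10 = 1, w11 = -1/2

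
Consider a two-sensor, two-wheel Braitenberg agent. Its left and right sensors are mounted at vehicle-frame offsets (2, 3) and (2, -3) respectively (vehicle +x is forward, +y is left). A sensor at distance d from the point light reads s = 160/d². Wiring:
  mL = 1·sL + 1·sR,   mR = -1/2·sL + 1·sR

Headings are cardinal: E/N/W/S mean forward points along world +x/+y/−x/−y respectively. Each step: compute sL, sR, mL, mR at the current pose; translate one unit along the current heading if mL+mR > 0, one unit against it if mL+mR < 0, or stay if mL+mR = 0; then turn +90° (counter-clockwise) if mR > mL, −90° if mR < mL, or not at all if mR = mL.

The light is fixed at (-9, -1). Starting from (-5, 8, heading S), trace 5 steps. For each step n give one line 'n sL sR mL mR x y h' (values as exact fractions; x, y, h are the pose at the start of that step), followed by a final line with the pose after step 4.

n=0: pose=(-5,8,S); sL=80/49, sR=16/5; mL=1184/245, mR=584/245; mL+mR=1768/245 → advance +1; mR−mL=-120/49 → turn -1·90°
n=1: pose=(-5,7,W); sL=160/29, sR=32/25; mL=4928/725, mR=-1072/725; mL+mR=3856/725 → advance +1; mR−mL=-240/29 → turn -1·90°
n=2: pose=(-6,7,N); sL=8/5, sR=20/17; mL=236/85, mR=32/85; mL+mR=268/85 → advance +1; mR−mL=-12/5 → turn -1·90°
n=3: pose=(-6,8,E); sL=160/169, sR=160/61; mL=36800/10309, mR=22160/10309; mL+mR=58960/10309 → advance +1; mR−mL=-240/169 → turn -1·90°
n=4: pose=(-5,8,S); sL=80/49, sR=16/5; mL=1184/245, mR=584/245; mL+mR=1768/245 → advance +1; mR−mL=-120/49 → turn -1·90°

0 80/49 16/5 1184/245 584/245 -5 8 S
1 160/29 32/25 4928/725 -1072/725 -5 7 W
2 8/5 20/17 236/85 32/85 -6 7 N
3 160/169 160/61 36800/10309 22160/10309 -6 8 E
4 80/49 16/5 1184/245 584/245 -5 8 S
final -5 7 W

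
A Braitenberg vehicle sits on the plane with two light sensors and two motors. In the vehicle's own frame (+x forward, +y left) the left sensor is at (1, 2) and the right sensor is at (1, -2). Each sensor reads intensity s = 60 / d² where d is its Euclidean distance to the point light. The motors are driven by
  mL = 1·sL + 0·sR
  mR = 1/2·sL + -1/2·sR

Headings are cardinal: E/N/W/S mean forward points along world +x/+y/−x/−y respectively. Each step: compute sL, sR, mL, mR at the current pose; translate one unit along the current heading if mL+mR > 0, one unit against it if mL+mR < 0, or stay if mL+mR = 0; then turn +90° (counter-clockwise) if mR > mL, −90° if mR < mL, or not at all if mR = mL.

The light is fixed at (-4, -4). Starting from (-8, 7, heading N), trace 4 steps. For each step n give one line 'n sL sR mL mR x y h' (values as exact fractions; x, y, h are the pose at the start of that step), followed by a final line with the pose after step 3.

n=0: pose=(-8,7,N); sL=1/3, sR=15/37; mL=1/3, mR=-4/111; mL+mR=11/37 → advance +1; mR−mL=-41/111 → turn -1·90°
n=1: pose=(-8,8,E); sL=12/41, sR=60/109; mL=12/41, mR=-576/4469; mL+mR=732/4469 → advance +1; mR−mL=-1884/4469 → turn -1·90°
n=2: pose=(-7,8,S); sL=30/61, sR=30/73; mL=30/61, mR=180/4453; mL+mR=2370/4453 → advance +1; mR−mL=-2010/4453 → turn -1·90°
n=3: pose=(-7,7,W); sL=60/97, sR=12/37; mL=60/97, mR=528/3589; mL+mR=2748/3589 → advance +1; mR−mL=-1692/3589 → turn -1·90°

0 1/3 15/37 1/3 -4/111 -8 7 N
1 12/41 60/109 12/41 -576/4469 -8 8 E
2 30/61 30/73 30/61 180/4453 -7 8 S
3 60/97 12/37 60/97 528/3589 -7 7 W
final -8 7 N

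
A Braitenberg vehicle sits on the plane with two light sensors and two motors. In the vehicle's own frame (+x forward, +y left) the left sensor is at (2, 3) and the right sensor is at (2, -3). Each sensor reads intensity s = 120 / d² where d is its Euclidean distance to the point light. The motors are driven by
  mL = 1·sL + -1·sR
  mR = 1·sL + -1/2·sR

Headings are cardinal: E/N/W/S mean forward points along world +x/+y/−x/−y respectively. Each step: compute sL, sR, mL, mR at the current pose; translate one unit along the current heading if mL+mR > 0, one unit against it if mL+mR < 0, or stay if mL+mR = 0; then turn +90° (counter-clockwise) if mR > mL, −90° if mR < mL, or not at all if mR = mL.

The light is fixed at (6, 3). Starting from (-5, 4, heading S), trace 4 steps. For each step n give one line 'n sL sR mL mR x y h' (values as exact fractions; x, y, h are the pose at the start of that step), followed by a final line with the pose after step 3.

0 24/13 120/197 3168/2561 3948/2561 -5 4 S
1 4/3 4/3 0 2/3 -5 3 E
2 120/173 120/53 -14400/9169 -4020/9169 -4 3 N
3 3/4 30/37 -9/148 51/148 -4 2 W
final -5 2 S

n=0: pose=(-5,4,S); sL=24/13, sR=120/197; mL=3168/2561, mR=3948/2561; mL+mR=7116/2561 → advance +1; mR−mL=60/197 → turn +1·90°
n=1: pose=(-5,3,E); sL=4/3, sR=4/3; mL=0, mR=2/3; mL+mR=2/3 → advance +1; mR−mL=2/3 → turn +1·90°
n=2: pose=(-4,3,N); sL=120/173, sR=120/53; mL=-14400/9169, mR=-4020/9169; mL+mR=-18420/9169 → advance -1; mR−mL=60/53 → turn +1·90°
n=3: pose=(-4,2,W); sL=3/4, sR=30/37; mL=-9/148, mR=51/148; mL+mR=21/74 → advance +1; mR−mL=15/37 → turn +1·90°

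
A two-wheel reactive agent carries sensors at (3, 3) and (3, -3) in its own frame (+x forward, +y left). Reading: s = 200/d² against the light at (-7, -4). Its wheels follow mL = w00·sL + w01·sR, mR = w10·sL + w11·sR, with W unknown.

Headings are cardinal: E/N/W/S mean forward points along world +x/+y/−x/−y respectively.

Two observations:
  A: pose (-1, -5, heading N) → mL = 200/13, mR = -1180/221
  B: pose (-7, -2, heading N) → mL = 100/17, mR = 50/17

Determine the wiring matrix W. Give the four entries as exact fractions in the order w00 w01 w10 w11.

obs A: pose=(-1,-5,N) → sL=200/13, sR=40/17, mL=200/13, mR=-1180/221
obs B: pose=(-7,-2,N) → sL=100/17, sR=100/17, mL=100/17, mR=50/17
sensor matrix S = [[200/13, 40/17], [100/17, 100/17]]; det S = 288000/3757
solve [mL_A; mL_B] = S·[w00; w01] and [mR_A; mR_B] = S·[w10; w11]:
  w00 = 1, w01 = 0, w10 = -1/2, w11 = 1

1 0 -1/2 1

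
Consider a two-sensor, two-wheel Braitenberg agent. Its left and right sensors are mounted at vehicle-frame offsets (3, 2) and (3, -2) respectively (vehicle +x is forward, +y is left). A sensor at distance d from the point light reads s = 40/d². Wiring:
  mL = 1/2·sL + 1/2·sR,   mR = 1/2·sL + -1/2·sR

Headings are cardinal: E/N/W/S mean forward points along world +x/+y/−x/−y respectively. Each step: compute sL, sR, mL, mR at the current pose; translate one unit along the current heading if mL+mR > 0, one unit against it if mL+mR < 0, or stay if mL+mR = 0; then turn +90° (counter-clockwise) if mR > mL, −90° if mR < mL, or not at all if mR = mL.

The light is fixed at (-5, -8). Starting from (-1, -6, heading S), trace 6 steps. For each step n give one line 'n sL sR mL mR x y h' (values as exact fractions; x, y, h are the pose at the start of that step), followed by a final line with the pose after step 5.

n=0: pose=(-1,-6,S); sL=40/37, sR=8; mL=168/37, mR=-128/37; mL+mR=40/37 → advance +1; mR−mL=-8 → turn -1·90°
n=1: pose=(-1,-7,W); sL=20, sR=4; mL=12, mR=8; mL+mR=20 → advance +1; mR−mL=-4 → turn -1·90°
n=2: pose=(-2,-7,N); sL=40/17, sR=40/41; mL=1160/697, mR=480/697; mL+mR=40/17 → advance +1; mR−mL=-40/41 → turn -1·90°
n=3: pose=(-2,-6,E); sL=10/13, sR=10/9; mL=110/117, mR=-20/117; mL+mR=10/13 → advance +1; mR−mL=-10/9 → turn -1·90°
n=4: pose=(-1,-6,S); sL=40/37, sR=8; mL=168/37, mR=-128/37; mL+mR=40/37 → advance +1; mR−mL=-8 → turn -1·90°
n=5: pose=(-1,-7,W); sL=20, sR=4; mL=12, mR=8; mL+mR=20 → advance +1; mR−mL=-4 → turn -1·90°

0 40/37 8 168/37 -128/37 -1 -6 S
1 20 4 12 8 -1 -7 W
2 40/17 40/41 1160/697 480/697 -2 -7 N
3 10/13 10/9 110/117 -20/117 -2 -6 E
4 40/37 8 168/37 -128/37 -1 -6 S
5 20 4 12 8 -1 -7 W
final -2 -7 N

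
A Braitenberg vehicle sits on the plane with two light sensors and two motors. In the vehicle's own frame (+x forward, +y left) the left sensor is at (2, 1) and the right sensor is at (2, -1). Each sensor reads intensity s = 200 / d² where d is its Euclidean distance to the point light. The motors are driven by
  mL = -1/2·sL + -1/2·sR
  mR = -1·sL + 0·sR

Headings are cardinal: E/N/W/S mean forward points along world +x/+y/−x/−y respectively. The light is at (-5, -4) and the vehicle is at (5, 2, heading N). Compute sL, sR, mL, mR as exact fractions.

left sensor world pos  = (4, 4); dL² = 145
right sensor world pos = (6, 4); dR² = 185
sL = 200/145 = 40/29
sR = 200/185 = 40/37
mL = -1/2·sL + -1/2·sR = -1320/1073
mR = -1·sL + 0·sR = -40/29

40/29 40/37 -1320/1073 -40/29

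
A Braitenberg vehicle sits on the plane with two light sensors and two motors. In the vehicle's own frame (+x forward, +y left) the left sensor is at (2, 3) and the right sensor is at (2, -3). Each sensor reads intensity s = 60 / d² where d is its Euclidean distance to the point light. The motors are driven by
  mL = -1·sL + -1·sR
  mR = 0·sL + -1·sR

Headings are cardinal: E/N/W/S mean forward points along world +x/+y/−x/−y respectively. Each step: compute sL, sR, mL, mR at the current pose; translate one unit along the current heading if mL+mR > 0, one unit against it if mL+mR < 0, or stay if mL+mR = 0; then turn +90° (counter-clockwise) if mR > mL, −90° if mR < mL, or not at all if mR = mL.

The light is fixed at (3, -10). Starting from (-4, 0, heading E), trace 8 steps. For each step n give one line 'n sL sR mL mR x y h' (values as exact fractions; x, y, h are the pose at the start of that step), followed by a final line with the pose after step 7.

0 30/97 30/37 -4020/3589 -30/37 -4 0 E
1 12/53 60/169 -5208/8957 -60/169 -5 0 N
2 15/34 15/61 -1425/2074 -15/61 -5 -1 W
3 12/13 60/149 -2568/1937 -60/149 -4 -1 S
4 30/97 30/37 -4020/3589 -30/37 -4 0 E
5 12/53 60/169 -5208/8957 -60/169 -5 0 N
6 15/34 15/61 -1425/2074 -15/61 -5 -1 W
7 12/13 60/149 -2568/1937 -60/149 -4 -1 S
final -4 0 E

n=0: pose=(-4,0,E); sL=30/97, sR=30/37; mL=-4020/3589, mR=-30/37; mL+mR=-6930/3589 → advance -1; mR−mL=30/97 → turn +1·90°
n=1: pose=(-5,0,N); sL=12/53, sR=60/169; mL=-5208/8957, mR=-60/169; mL+mR=-8388/8957 → advance -1; mR−mL=12/53 → turn +1·90°
n=2: pose=(-5,-1,W); sL=15/34, sR=15/61; mL=-1425/2074, mR=-15/61; mL+mR=-1935/2074 → advance -1; mR−mL=15/34 → turn +1·90°
n=3: pose=(-4,-1,S); sL=12/13, sR=60/149; mL=-2568/1937, mR=-60/149; mL+mR=-3348/1937 → advance -1; mR−mL=12/13 → turn +1·90°
n=4: pose=(-4,0,E); sL=30/97, sR=30/37; mL=-4020/3589, mR=-30/37; mL+mR=-6930/3589 → advance -1; mR−mL=30/97 → turn +1·90°
n=5: pose=(-5,0,N); sL=12/53, sR=60/169; mL=-5208/8957, mR=-60/169; mL+mR=-8388/8957 → advance -1; mR−mL=12/53 → turn +1·90°
n=6: pose=(-5,-1,W); sL=15/34, sR=15/61; mL=-1425/2074, mR=-15/61; mL+mR=-1935/2074 → advance -1; mR−mL=15/34 → turn +1·90°
n=7: pose=(-4,-1,S); sL=12/13, sR=60/149; mL=-2568/1937, mR=-60/149; mL+mR=-3348/1937 → advance -1; mR−mL=12/13 → turn +1·90°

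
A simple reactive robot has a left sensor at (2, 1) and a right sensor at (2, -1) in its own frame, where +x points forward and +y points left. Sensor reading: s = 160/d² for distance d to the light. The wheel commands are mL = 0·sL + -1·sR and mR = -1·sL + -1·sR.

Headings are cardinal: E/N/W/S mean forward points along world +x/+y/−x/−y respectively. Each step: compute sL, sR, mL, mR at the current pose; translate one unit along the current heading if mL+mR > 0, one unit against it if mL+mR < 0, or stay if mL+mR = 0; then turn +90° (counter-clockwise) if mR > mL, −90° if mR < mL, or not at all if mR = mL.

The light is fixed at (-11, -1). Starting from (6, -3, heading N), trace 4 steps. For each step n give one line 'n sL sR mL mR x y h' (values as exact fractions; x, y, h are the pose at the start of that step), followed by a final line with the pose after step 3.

n=0: pose=(6,-3,N); sL=5/8, sR=40/81; mL=-40/81, mR=-725/648; mL+mR=-1045/648 → advance -1; mR−mL=-5/8 → turn -1·90°
n=1: pose=(6,-4,E); sL=32/73, sR=160/377; mL=-160/377, mR=-23744/27521; mL+mR=-35424/27521 → advance -1; mR−mL=-32/73 → turn -1·90°
n=2: pose=(5,-4,S); sL=80/157, sR=16/25; mL=-16/25, mR=-4512/3925; mL+mR=-7024/3925 → advance -1; mR−mL=-80/157 → turn -1·90°
n=3: pose=(5,-3,W); sL=32/41, sR=160/197; mL=-160/197, mR=-12864/8077; mL+mR=-19424/8077 → advance -1; mR−mL=-32/41 → turn -1·90°

0 5/8 40/81 -40/81 -725/648 6 -3 N
1 32/73 160/377 -160/377 -23744/27521 6 -4 E
2 80/157 16/25 -16/25 -4512/3925 5 -4 S
3 32/41 160/197 -160/197 -12864/8077 5 -3 W
final 6 -3 N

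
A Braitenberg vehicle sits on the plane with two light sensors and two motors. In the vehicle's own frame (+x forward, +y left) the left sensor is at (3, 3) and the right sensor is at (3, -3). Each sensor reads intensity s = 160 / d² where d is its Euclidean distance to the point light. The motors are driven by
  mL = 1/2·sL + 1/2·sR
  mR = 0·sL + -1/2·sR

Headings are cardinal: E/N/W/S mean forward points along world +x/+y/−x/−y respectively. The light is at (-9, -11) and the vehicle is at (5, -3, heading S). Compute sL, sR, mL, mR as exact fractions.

left sensor world pos  = (8, -6); dL² = 314
right sensor world pos = (2, -6); dR² = 146
sL = 160/314 = 80/157
sR = 160/146 = 80/73
mL = 1/2·sL + 1/2·sR = 9200/11461
mR = 0·sL + -1/2·sR = -40/73

80/157 80/73 9200/11461 -40/73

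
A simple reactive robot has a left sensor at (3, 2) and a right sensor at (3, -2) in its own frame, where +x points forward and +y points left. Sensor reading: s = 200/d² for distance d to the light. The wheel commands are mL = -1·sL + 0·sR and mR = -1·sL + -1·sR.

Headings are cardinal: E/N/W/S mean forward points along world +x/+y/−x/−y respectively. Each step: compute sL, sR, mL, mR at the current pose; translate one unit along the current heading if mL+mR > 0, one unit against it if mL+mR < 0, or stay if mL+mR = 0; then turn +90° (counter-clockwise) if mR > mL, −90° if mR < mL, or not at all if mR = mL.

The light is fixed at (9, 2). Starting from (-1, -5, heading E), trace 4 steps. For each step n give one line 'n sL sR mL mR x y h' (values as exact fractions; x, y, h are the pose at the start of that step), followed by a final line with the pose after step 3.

0 100/37 20/13 -100/37 -2040/481 -1 -5 E
1 200/181 200/269 -200/181 -90000/48689 -2 -5 S
2 10/13 50/53 -10/13 -1180/689 -2 -4 W
3 200/153 200/73 -200/153 -45200/11169 -1 -4 N
final -1 -5 E

n=0: pose=(-1,-5,E); sL=100/37, sR=20/13; mL=-100/37, mR=-2040/481; mL+mR=-3340/481 → advance -1; mR−mL=-20/13 → turn -1·90°
n=1: pose=(-2,-5,S); sL=200/181, sR=200/269; mL=-200/181, mR=-90000/48689; mL+mR=-143800/48689 → advance -1; mR−mL=-200/269 → turn -1·90°
n=2: pose=(-2,-4,W); sL=10/13, sR=50/53; mL=-10/13, mR=-1180/689; mL+mR=-1710/689 → advance -1; mR−mL=-50/53 → turn -1·90°
n=3: pose=(-1,-4,N); sL=200/153, sR=200/73; mL=-200/153, mR=-45200/11169; mL+mR=-59800/11169 → advance -1; mR−mL=-200/73 → turn -1·90°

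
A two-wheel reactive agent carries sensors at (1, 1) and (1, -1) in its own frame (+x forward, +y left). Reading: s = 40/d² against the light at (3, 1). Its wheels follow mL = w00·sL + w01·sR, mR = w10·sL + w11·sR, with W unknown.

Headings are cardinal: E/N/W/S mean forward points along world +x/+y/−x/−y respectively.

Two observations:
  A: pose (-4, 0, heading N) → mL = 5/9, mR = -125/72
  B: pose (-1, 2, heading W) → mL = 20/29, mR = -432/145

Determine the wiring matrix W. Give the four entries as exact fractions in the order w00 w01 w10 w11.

obs A: pose=(-4,0,N) → sL=5/8, sR=10/9, mL=5/9, mR=-125/72
obs B: pose=(-1,2,W) → sL=8/5, sR=40/29, mL=20/29, mR=-432/145
sensor matrix S = [[5/8, 10/9], [8/5, 40/29]]; det S = -239/261
solve [mL_A; mL_B] = S·[w00; w01] and [mR_A; mR_B] = S·[w10; w11]:
  w00 = 0, w01 = 1/2, w10 = -1, w11 = -1

0 1/2 -1 -1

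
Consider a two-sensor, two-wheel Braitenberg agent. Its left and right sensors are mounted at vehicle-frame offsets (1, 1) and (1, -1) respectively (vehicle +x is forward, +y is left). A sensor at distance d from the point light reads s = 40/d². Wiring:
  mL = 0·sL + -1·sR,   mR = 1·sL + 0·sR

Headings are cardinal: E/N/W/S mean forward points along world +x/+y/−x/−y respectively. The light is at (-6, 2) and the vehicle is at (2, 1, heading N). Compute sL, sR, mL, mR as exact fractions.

40/49 40/81 -40/81 40/49

left sensor world pos  = (1, 2); dL² = 49
right sensor world pos = (3, 2); dR² = 81
sL = 40/49 = 40/49
sR = 40/81 = 40/81
mL = 0·sL + -1·sR = -40/81
mR = 1·sL + 0·sR = 40/49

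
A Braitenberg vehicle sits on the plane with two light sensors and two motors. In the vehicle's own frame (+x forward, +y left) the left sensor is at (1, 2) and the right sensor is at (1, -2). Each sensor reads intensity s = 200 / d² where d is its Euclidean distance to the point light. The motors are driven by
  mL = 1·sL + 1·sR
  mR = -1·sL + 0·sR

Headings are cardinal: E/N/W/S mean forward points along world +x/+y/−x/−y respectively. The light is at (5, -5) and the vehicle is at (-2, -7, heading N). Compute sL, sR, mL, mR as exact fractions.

left sensor world pos  = (-4, -6); dL² = 82
right sensor world pos = (0, -6); dR² = 26
sL = 200/82 = 100/41
sR = 200/26 = 100/13
mL = 1·sL + 1·sR = 5400/533
mR = -1·sL + 0·sR = -100/41

100/41 100/13 5400/533 -100/41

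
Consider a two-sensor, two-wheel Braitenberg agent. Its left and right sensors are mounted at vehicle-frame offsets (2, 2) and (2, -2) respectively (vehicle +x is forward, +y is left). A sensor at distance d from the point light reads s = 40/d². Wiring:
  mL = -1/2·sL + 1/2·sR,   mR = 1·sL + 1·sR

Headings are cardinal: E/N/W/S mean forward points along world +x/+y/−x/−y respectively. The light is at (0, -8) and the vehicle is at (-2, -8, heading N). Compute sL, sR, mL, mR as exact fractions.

2 10 4 12

left sensor world pos  = (-4, -6); dL² = 20
right sensor world pos = (0, -6); dR² = 4
sL = 40/20 = 2
sR = 40/4 = 10
mL = -1/2·sL + 1/2·sR = 4
mR = 1·sL + 1·sR = 12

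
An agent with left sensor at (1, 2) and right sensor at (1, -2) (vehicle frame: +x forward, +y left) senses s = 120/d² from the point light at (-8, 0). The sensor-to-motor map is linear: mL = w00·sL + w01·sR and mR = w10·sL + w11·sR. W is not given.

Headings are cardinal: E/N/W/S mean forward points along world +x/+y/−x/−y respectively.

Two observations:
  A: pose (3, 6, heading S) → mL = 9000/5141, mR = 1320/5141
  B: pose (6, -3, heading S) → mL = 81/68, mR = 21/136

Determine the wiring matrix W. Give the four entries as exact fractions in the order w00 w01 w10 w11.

1 1 -1/2 1/2

obs A: pose=(3,6,S) → sL=60/97, sR=60/53, mL=9000/5141, mR=1320/5141
obs B: pose=(6,-3,S) → sL=15/34, sR=3/4, mL=81/68, mR=21/136
sensor matrix S = [[60/97, 60/53], [15/34, 3/4]]; det S = -3105/87397
solve [mL_A; mL_B] = S·[w00; w01] and [mR_A; mR_B] = S·[w10; w11]:
  w00 = 1, w01 = 1, w10 = -1/2, w11 = 1/2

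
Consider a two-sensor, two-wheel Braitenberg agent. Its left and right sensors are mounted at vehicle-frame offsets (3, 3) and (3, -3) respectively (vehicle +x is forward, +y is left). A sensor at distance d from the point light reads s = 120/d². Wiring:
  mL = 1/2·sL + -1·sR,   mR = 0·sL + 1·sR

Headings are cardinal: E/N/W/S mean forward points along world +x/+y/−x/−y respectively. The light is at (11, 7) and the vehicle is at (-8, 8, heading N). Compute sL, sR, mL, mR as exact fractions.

left sensor world pos  = (-11, 11); dL² = 500
right sensor world pos = (-5, 11); dR² = 272
sL = 120/500 = 6/25
sR = 120/272 = 15/34
mL = 1/2·sL + -1·sR = -273/850
mR = 0·sL + 1·sR = 15/34

6/25 15/34 -273/850 15/34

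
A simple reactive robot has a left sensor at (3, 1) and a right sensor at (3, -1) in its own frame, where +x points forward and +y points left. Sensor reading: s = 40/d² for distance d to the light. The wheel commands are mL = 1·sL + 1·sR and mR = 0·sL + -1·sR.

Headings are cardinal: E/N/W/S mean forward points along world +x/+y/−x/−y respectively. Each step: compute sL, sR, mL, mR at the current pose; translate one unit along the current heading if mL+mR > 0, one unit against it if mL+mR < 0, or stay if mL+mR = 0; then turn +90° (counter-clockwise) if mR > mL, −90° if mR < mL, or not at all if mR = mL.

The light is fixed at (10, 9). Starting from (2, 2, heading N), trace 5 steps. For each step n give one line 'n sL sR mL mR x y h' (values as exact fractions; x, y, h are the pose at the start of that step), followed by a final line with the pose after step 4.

0 40/97 8/13 1296/1261 -8/13 2 2 N
1 4/5 20/37 248/185 -20/37 2 3 E
2 40/117 8/29 2096/3393 -8/29 3 3 S
3 10/41 5/17 375/697 -5/17 3 2 W
4 40/97 8/13 1296/1261 -8/13 2 2 N
final 2 3 E

n=0: pose=(2,2,N); sL=40/97, sR=8/13; mL=1296/1261, mR=-8/13; mL+mR=40/97 → advance +1; mR−mL=-2072/1261 → turn -1·90°
n=1: pose=(2,3,E); sL=4/5, sR=20/37; mL=248/185, mR=-20/37; mL+mR=4/5 → advance +1; mR−mL=-348/185 → turn -1·90°
n=2: pose=(3,3,S); sL=40/117, sR=8/29; mL=2096/3393, mR=-8/29; mL+mR=40/117 → advance +1; mR−mL=-3032/3393 → turn -1·90°
n=3: pose=(3,2,W); sL=10/41, sR=5/17; mL=375/697, mR=-5/17; mL+mR=10/41 → advance +1; mR−mL=-580/697 → turn -1·90°
n=4: pose=(2,2,N); sL=40/97, sR=8/13; mL=1296/1261, mR=-8/13; mL+mR=40/97 → advance +1; mR−mL=-2072/1261 → turn -1·90°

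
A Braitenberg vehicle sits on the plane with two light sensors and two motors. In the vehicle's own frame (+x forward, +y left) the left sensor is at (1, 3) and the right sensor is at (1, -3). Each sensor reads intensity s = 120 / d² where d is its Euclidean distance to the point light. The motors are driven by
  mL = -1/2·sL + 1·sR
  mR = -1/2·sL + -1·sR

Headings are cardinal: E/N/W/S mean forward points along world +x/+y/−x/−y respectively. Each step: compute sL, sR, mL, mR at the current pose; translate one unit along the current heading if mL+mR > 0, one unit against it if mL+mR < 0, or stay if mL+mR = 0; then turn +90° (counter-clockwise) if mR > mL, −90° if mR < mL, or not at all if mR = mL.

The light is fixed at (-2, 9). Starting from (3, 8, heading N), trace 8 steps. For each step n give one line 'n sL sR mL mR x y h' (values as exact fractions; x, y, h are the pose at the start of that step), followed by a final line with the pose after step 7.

n=0: pose=(3,8,N); sL=30, sR=15/8; mL=-105/8, mR=-135/8; mL+mR=-30 → advance -1; mR−mL=-15/4 → turn -1·90°
n=1: pose=(3,7,E); sL=120/37, sR=120/61; mL=780/2257, mR=-8100/2257; mL+mR=-120/37 → advance -1; mR−mL=-240/61 → turn -1·90°
n=2: pose=(2,7,S); sL=60/29, sR=12; mL=318/29, mR=-378/29; mL+mR=-60/29 → advance -1; mR−mL=-24 → turn -1·90°
n=3: pose=(2,8,W); sL=24/5, sR=120/13; mL=444/65, mR=-756/65; mL+mR=-24/5 → advance -1; mR−mL=-240/13 → turn -1·90°
n=4: pose=(3,8,N); sL=30, sR=15/8; mL=-105/8, mR=-135/8; mL+mR=-30 → advance -1; mR−mL=-15/4 → turn -1·90°
n=5: pose=(3,7,E); sL=120/37, sR=120/61; mL=780/2257, mR=-8100/2257; mL+mR=-120/37 → advance -1; mR−mL=-240/61 → turn -1·90°
n=6: pose=(2,7,S); sL=60/29, sR=12; mL=318/29, mR=-378/29; mL+mR=-60/29 → advance -1; mR−mL=-24 → turn -1·90°
n=7: pose=(2,8,W); sL=24/5, sR=120/13; mL=444/65, mR=-756/65; mL+mR=-24/5 → advance -1; mR−mL=-240/13 → turn -1·90°

0 30 15/8 -105/8 -135/8 3 8 N
1 120/37 120/61 780/2257 -8100/2257 3 7 E
2 60/29 12 318/29 -378/29 2 7 S
3 24/5 120/13 444/65 -756/65 2 8 W
4 30 15/8 -105/8 -135/8 3 8 N
5 120/37 120/61 780/2257 -8100/2257 3 7 E
6 60/29 12 318/29 -378/29 2 7 S
7 24/5 120/13 444/65 -756/65 2 8 W
final 3 8 N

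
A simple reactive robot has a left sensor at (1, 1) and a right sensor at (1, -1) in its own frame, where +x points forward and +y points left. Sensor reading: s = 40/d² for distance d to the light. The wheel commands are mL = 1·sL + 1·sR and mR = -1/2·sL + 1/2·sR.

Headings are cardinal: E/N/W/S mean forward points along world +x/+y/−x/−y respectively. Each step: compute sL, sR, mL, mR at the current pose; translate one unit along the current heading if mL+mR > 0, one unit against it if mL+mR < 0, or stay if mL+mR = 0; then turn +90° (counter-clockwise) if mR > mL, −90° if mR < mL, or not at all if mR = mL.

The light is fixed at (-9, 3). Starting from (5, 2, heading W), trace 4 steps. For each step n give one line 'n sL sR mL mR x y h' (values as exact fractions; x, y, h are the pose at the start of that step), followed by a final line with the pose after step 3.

0 40/173 40/169 13680/29237 80/29237 5 2 W
1 5/18 10/49 425/882 -65/1764 4 2 N
2 40/197 40/197 80/197 0 4 3 E
3 20/113 4/17 792/1921 56/1921 5 3 S
final 5 2 W

n=0: pose=(5,2,W); sL=40/173, sR=40/169; mL=13680/29237, mR=80/29237; mL+mR=13760/29237 → advance +1; mR−mL=-13600/29237 → turn -1·90°
n=1: pose=(4,2,N); sL=5/18, sR=10/49; mL=425/882, mR=-65/1764; mL+mR=785/1764 → advance +1; mR−mL=-305/588 → turn -1·90°
n=2: pose=(4,3,E); sL=40/197, sR=40/197; mL=80/197, mR=0; mL+mR=80/197 → advance +1; mR−mL=-80/197 → turn -1·90°
n=3: pose=(5,3,S); sL=20/113, sR=4/17; mL=792/1921, mR=56/1921; mL+mR=848/1921 → advance +1; mR−mL=-736/1921 → turn -1·90°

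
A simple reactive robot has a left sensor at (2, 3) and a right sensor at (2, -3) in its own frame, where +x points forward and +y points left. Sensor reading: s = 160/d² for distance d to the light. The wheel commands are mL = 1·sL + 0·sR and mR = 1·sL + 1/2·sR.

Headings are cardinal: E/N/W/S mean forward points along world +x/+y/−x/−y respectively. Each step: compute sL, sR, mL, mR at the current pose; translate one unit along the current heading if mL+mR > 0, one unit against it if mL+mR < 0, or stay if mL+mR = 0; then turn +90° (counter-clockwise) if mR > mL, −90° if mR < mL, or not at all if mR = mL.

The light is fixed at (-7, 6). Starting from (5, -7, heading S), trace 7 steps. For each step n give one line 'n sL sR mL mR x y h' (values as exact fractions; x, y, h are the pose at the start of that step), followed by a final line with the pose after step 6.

n=0: pose=(5,-7,S); sL=16/45, sR=80/153; mL=16/45, mR=472/765; mL+mR=248/255 → advance +1; mR−mL=40/153 → turn +1·90°
n=1: pose=(5,-8,E); sL=160/317, sR=32/97; mL=160/317, mR=20592/30749; mL+mR=36112/30749 → advance +1; mR−mL=16/97 → turn +1·90°
n=2: pose=(6,-8,N); sL=40/61, sR=2/5; mL=40/61, mR=261/305; mL+mR=461/305 → advance +1; mR−mL=1/5 → turn +1·90°
n=3: pose=(6,-7,W); sL=160/377, sR=160/221; mL=160/377, mR=5040/6409; mL+mR=7760/6409 → advance +1; mR−mL=80/221 → turn +1·90°
n=4: pose=(5,-7,S); sL=16/45, sR=80/153; mL=16/45, mR=472/765; mL+mR=248/255 → advance +1; mR−mL=40/153 → turn +1·90°
n=5: pose=(5,-8,E); sL=160/317, sR=32/97; mL=160/317, mR=20592/30749; mL+mR=36112/30749 → advance +1; mR−mL=16/97 → turn +1·90°
n=6: pose=(6,-8,N); sL=40/61, sR=2/5; mL=40/61, mR=261/305; mL+mR=461/305 → advance +1; mR−mL=1/5 → turn +1·90°

0 16/45 80/153 16/45 472/765 5 -7 S
1 160/317 32/97 160/317 20592/30749 5 -8 E
2 40/61 2/5 40/61 261/305 6 -8 N
3 160/377 160/221 160/377 5040/6409 6 -7 W
4 16/45 80/153 16/45 472/765 5 -7 S
5 160/317 32/97 160/317 20592/30749 5 -8 E
6 40/61 2/5 40/61 261/305 6 -8 N
final 6 -7 W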